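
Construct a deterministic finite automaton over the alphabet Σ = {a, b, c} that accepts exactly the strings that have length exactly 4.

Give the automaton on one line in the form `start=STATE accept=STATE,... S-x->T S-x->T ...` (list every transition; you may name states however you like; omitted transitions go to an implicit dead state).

start=q0 accept=q4 q0-a->q1 q0-b->q1 q0-c->q1 q1-a->q2 q1-b->q2 q1-c->q2 q2-a->q3 q2-b->q3 q2-c->q3 q3-a->q4 q3-b->q4 q3-c->q4 q4-a->q5 q4-b->q5 q4-c->q5 q5-a->q5 q5-b->q5 q5-c->q5

We only need to distinguish lengths 0, 1, …, 4, and '>4'. Chain q0 → q1 → q2 → q3 → q4 → q5 on every symbol, with q5 looping. Accepting states: {q4}.
With 6 states:
        a   b   c  
>  q0   q1  q1  q1 
   q1   q2  q2  q2 
   q2   q3  q3  q3 
   q3   q4  q4  q4 
 * q4   q5  q5  q5 
   q5   q5  q5  q5 
(> = start, * = accepting)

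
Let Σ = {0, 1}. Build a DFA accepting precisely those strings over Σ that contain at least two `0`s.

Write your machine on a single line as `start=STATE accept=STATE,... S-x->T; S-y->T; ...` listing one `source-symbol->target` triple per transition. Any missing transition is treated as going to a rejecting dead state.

start=A; accept=C,D; A-0->B; A-1->A; B-0->C; B-1->B; C-0->D; C-1->C; D-0->D; D-1->D

Only the number of `0`s matters, and only up to 3. Make a chain A → B → C → D advanced by each `0` (with D absorbing); every other symbol self-loops. The accepting set is {C, D}.
       0  1 
>  A   B  A 
   B   C  B 
 * C   D  C 
 * D   D  D 
(> = start, * = accepting)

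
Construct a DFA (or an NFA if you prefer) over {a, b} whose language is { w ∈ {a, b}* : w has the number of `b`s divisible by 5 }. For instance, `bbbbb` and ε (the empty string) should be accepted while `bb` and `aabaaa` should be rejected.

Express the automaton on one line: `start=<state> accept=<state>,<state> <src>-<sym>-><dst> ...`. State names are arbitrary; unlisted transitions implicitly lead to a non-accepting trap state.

The only thing that matters is how many `b`s have appeared, reduced mod 5. Use one state per residue: s0 for 0, …, s4 for 4. Reading `b` moves to the next residue; anything else stays put. s0 is accepting.
With 5 states:
        a   b  
>* s0   s0  s1 
   s1   s1  s2 
   s2   s2  s3 
   s3   s3  s4 
   s4   s4  s0 
(> = start, * = accepting)

start=s0 accept=s0 s0-a->s0 s0-b->s1 s1-a->s1 s1-b->s2 s2-a->s2 s2-b->s3 s3-a->s3 s3-b->s4 s4-a->s4 s4-b->s0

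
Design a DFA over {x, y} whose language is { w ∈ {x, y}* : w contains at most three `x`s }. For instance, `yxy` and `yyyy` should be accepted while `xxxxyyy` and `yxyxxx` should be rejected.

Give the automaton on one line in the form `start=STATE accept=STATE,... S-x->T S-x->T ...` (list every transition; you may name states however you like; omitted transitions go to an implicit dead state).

start=q0 accept=q0,q1,q2,q3 q0-x->q1 q0-y->q0 q1-x->q2 q1-y->q1 q2-x->q3 q2-y->q2 q3-x->q4 q3-y->q3 q4-x->q4 q4-y->q4

Only the number of `x`s matters, and only up to 4. Make a chain q0 → q1 → q2 → q3 → q4 advanced by each `x` (with q4 absorbing); every other symbol self-loops. The accepting set is {q0, q1, q2, q3}.
5 states suffice.
        x   y  
>* q0   q1  q0 
 * q1   q2  q1 
 * q2   q3  q2 
 * q3   q4  q3 
   q4   q4  q4 
(> = start, * = accepting)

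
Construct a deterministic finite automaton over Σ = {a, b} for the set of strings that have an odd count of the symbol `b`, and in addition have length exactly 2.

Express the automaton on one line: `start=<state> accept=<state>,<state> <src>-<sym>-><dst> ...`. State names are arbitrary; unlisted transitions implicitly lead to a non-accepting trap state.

start=q0 accept=q4 q0-a->q1 q0-b->q2 q1-a->q3 q1-b->q4 q2-a->q4 q2-b->q3 q3-a->q3 q3-b->q3 q4-a->q3 q4-b->q3

Build one automaton per condition and run them in lockstep. The first has 2 states tracking the count of `b`s modulo 2; the second has 4 states tracking the input length, saturating at 3. A product state is a pair (one from each), accepting exactly when both do. Minimizing collapses redundant product states.
A 5-state machine:
        a   b  
>  q0   q1  q2 
   q1   q3  q4 
   q2   q4  q3 
   q3   q3  q3 
 * q4   q3  q3 
(> = start, * = accepting)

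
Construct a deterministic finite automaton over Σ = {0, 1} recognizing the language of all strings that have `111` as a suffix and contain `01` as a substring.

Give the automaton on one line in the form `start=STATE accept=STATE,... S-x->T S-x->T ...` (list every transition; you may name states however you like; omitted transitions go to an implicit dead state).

Handle the two conditions separately and then intersect. One (4 states) tracks how much of the suffix `111` has currently been matched; the other (3 states) tracks whether and how much of `01` has been seen. Each combined state is a pair, one component from each; accept when both components accept. Equivalent product states are then merged.
A 5-state machine:
        0   1  
>  S0   S1  S0 
   S1   S1  S2 
   S2   S1  S3 
   S3   S1  S4 
 * S4   S1  S4 
(> = start, * = accepting)

start=S0 accept=S4 S0-0->S1 S0-1->S0 S1-0->S1 S1-1->S2 S2-0->S1 S2-1->S3 S3-0->S1 S3-1->S4 S4-0->S1 S4-1->S4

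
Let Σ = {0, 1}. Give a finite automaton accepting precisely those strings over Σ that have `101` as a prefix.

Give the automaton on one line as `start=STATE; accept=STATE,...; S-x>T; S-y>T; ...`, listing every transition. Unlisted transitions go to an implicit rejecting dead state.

start=q0; accept=q3; q0-0>q4; q0-1>q1; q1-0>q2; q1-1>q4; q2-0>q4; q2-1>q3; q3-0>q3; q3-1>q3; q4-0>q4; q4-1>q4

Check the first 3 symbols one by one: q0 through q2 record how many have matched `101` so far; any wrong symbol goes to the dead state q4. After all 3 match we enter the accepting sink q3.
A 5-state machine:
        0   1  
>  q0   q4  q1 
   q1   q2  q4 
   q2   q4  q3 
 * q3   q3  q3 
   q4   q4  q4 
(> = start, * = accepting)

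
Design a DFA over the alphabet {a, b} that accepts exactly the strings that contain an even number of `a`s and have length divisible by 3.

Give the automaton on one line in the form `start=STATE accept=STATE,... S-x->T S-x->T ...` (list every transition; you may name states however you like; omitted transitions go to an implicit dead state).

Handle the two conditions separately and then intersect. One (2 states) tracks the count of `a`s modulo 2; the other (3 states) tracks the input length modulo 3. Each combined state is a pair, one component from each; accept when both components accept.
6 states suffice.
        a   b  
>* q0   q1  q2 
   q1   q3  q4 
   q2   q4  q3 
   q3   q5  q0 
   q4   q0  q5 
   q5   q2  q1 
(> = start, * = accepting)

start=q0 accept=q0 q0-a->q1 q0-b->q2 q1-a->q3 q1-b->q4 q2-a->q4 q2-b->q3 q3-a->q5 q3-b->q0 q4-a->q0 q4-b->q5 q5-a->q2 q5-b->q1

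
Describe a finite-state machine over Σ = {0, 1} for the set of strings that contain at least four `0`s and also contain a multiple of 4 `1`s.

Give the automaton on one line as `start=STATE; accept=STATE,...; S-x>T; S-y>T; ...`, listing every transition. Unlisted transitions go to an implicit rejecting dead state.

start=s0; accept=s10; s0-0>s1; s0-1>s2; s1-0>s3; s1-1>s4; s2-0>s4; s2-1>s5; s3-0>s6; s3-1>s7; s4-0>s7; s4-1>s8; s5-0>s8; s5-1>s9; s6-0>s10; s6-1>s11; s7-0>s11; s7-1>s12; s8-0>s12; s8-1>s13; s9-0>s13; s9-1>s0; s10-0>s10; s10-1>s14; s11-0>s14; s11-1>s15; s12-0>s15; s12-1>s16; s13-0>s16; s13-1>s1; s14-0>s14; s14-1>s17; s15-0>s17; s15-1>s18; s16-0>s18; s16-1>s3; s17-0>s17; s17-1>s19; s18-0>s19; s18-1>s6; s19-0>s19; s19-1>s10

Handle the two conditions separately and then intersect. The first has 6 states tracking the count of `0`s, saturating at 5; the second has 4 states tracking the count of `1`s modulo 4. A product state is a pair (one from each), accepting exactly when both do. After merging equivalent states the machine shrinks.
          0    1  
>  s0     s1   s2 
   s1     s3   s4 
   s2     s4   s5 
   s3     s6   s7 
   s4     s7   s8 
   s5     s8   s9 
   s6    s10  s11 
   s7    s11  s12 
   s8    s12  s13 
   s9    s13   s0 
 * s10   s10  s14 
   s11   s14  s15 
   s12   s15  s16 
   s13   s16   s1 
   s14   s14  s17 
   s15   s17  s18 
   s16   s18   s3 
   s17   s17  s19 
   s18   s19   s6 
   s19   s19  s10 
(> = start, * = accepting)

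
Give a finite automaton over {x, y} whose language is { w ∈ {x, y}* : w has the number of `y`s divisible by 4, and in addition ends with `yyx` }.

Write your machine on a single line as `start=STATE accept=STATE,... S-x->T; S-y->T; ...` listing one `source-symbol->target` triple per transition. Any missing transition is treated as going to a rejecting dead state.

start=s0; accept=s6; s0-x->s0; s0-y->s1; s1-x->s1; s1-y->s2; s2-x->s2; s2-y->s3; s3-x->s4; s3-y->s5; s4-x->s4; s4-y->s0; s5-x->s6; s5-y->s1; s6-x->s0; s6-y->s1

Build one automaton per condition and run them in lockstep. The first has 4 states tracking the count of `y`s modulo 4; the second has 4 states tracking how much of the suffix `yyx` has currently been matched. A product state is a pair (one from each), accepting exactly when both do. Equivalent product states are then merged.
        x   y  
>  s0   s0  s1 
   s1   s1  s2 
   s2   s2  s3 
   s3   s4  s5 
   s4   s4  s0 
   s5   s6  s1 
 * s6   s0  s1 
(> = start, * = accepting)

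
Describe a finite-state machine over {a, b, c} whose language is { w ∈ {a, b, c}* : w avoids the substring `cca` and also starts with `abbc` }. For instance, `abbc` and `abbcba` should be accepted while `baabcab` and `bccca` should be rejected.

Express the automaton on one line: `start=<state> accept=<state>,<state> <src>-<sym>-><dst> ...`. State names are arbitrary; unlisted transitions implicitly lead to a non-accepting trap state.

start=q0 accept=q5,q6,q7 q0-a->q1 q0-b->q2 q0-c->q2 q1-a->q2 q1-b->q3 q1-c->q2 q2-a->q2 q2-b->q2 q2-c->q2 q3-a->q2 q3-b->q4 q3-c->q2 q4-a->q2 q4-b->q2 q4-c->q5 q5-a->q6 q5-b->q6 q5-c->q7 q6-a->q6 q6-b->q6 q6-c->q5 q7-a->q2 q7-b->q6 q7-c->q7

Run two small machines in parallel and take their product. The first has 4 states tracking partial matches of the forbidden pattern `cca`; the second has 6 states tracking whether the input so far still matches the prefix `abbc`. A product state is a pair (one from each), accepting exactly when both do. Minimizing collapses redundant product states.
An 8-state machine:
        a   b   c  
>  q0   q1  q2  q2 
   q1   q2  q3  q2 
   q2   q2  q2  q2 
   q3   q2  q4  q2 
   q4   q2  q2  q5 
 * q5   q6  q6  q7 
 * q6   q6  q6  q5 
 * q7   q2  q6  q7 
(> = start, * = accepting)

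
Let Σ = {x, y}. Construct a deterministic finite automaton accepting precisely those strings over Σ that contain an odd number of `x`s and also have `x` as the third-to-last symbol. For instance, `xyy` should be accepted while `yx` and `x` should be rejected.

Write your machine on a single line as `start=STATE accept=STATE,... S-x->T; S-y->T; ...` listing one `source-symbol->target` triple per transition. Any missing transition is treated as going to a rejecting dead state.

start=s0; accept=s4,s7,s8,s9; s0-x->s1; s0-y->s0; s1-x->s2; s1-y->s3; s2-x->s4; s2-y->s5; s3-x->s6; s3-y->s7; s4-x->s2; s4-y->s8; s5-x->s9; s5-y->s0; s6-x->s10; s6-y->s5; s7-x->s6; s7-y->s11; s8-x->s6; s8-y->s7; s9-x->s2; s9-y->s3; s10-x->s2; s10-y->s8; s11-x->s6; s11-y->s11

Run two small machines in parallel and take their product. One (2 states) tracks the count of `x`s modulo 2; the other (15 states) tracks the last 3 symbols read. Each combined state is a pair, one component from each; accept when both components accept. Minimizing collapses redundant product states.
12 states suffice.
          x    y  
>  s0     s1   s0 
   s1     s2   s3 
   s2     s4   s5 
   s3     s6   s7 
 * s4     s2   s8 
   s5     s9   s0 
   s6    s10   s5 
 * s7     s6  s11 
 * s8     s6   s7 
 * s9     s2   s3 
   s10    s2   s8 
   s11    s6  s11 
(> = start, * = accepting)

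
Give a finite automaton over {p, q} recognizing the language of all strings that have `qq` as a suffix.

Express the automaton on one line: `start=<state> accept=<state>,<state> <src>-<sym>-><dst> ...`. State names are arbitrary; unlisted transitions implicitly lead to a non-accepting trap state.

Let each state record the length of the longest suffix of the input read so far that is also a prefix of `qq`. s1 means the last symbol is `q`; s2 means the last 2 symbols are `qq`. Accept only at s2, where the string currently ends in `qq`.
        p   q  
>  s0   s0  s1 
   s1   s0  s2 
 * s2   s0  s2 
(> = start, * = accepting)

start=s0 accept=s2 s0-p->s0 s0-q->s1 s1-p->s0 s1-q->s2 s2-p->s0 s2-q->s2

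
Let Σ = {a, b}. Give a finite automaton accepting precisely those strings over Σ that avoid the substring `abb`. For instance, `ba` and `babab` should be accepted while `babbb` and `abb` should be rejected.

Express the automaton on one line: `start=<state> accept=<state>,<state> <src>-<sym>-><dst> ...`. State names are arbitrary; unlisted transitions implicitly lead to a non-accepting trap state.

start=s0 accept=s0,s1,s2 s0-a->s1 s0-b->s0 s1-a->s1 s1-b->s2 s2-a->s1 s2-b->s3 s3-a->s3 s3-b->s3

This is the complement of 'contains `abb`'. Use the same substring-matching states — s0 through s3 holding how much of `abb` has just been matched — but flip the accepting set: everything except the trap s3 accepts.
A 4-state machine:
        a   b  
>* s0   s1  s0 
 * s1   s1  s2 
 * s2   s1  s3 
   s3   s3  s3 
(> = start, * = accepting)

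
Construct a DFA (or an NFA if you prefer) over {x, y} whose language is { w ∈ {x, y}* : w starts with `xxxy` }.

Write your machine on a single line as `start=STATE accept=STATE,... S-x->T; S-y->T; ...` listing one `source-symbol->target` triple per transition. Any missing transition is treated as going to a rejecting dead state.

start=s0; accept=s4; s0-x->s1; s0-y->s5; s1-x->s2; s1-y->s5; s2-x->s3; s2-y->s5; s3-x->s5; s3-y->s4; s4-x->s4; s4-y->s4; s5-x->s5; s5-y->s5

Check the first 4 symbols one by one: s0 through s3 record how many have matched `xxxy` so far; any wrong symbol goes to the dead state s5. After all 4 match we enter the accepting sink s4.
A 6-state machine:
        x   y  
>  s0   s1  s5 
   s1   s2  s5 
   s2   s3  s5 
   s3   s5  s4 
 * s4   s4  s4 
   s5   s5  s5 
(> = start, * = accepting)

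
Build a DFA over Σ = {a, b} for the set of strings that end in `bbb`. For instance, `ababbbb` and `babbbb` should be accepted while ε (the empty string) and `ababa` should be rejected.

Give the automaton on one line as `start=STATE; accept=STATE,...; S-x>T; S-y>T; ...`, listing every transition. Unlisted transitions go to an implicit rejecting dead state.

Let each state record the length of the longest suffix of the input read so far that is also a prefix of `bbb`. q1 means the last symbol is `b`; q2 means the last 2 symbols are `bb`; q3 means the last 3 symbols are `bbb`. Accept only at q3, where the string currently ends in `bbb`.
        a   b  
>  q0   q0  q1 
   q1   q0  q2 
   q2   q0  q3 
 * q3   q0  q3 
(> = start, * = accepting)

start=q0; accept=q3; q0-a>q0; q0-b>q1; q1-a>q0; q1-b>q2; q2-a>q0; q2-b>q3; q3-a>q0; q3-b>q3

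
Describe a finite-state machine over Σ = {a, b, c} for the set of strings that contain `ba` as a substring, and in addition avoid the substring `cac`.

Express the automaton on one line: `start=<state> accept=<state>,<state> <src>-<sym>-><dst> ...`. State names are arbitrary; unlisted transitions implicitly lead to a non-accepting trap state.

start=q0 accept=q3,q5,q7 q0-a->q0 q0-b->q1 q0-c->q2 q1-a->q3 q1-b->q1 q1-c->q2 q2-a->q4 q2-b->q1 q2-c->q2 q3-a->q3 q3-b->q3 q3-c->q5 q4-a->q0 q4-b->q1 q4-c->q6 q5-a->q7 q5-b->q3 q5-c->q5 q6-a->q6 q6-b->q8 q6-c->q6 q7-a->q3 q7-b->q3 q7-c->q9 q8-a->q9 q8-b->q8 q8-c->q6 q9-a->q9 q9-b->q9 q9-c->q9

Run two small machines in parallel and take their product. The first has 3 states tracking whether and how much of `ba` has been seen; the second has 4 states tracking partial matches of the forbidden pattern `cac`. A product state is a pair (one from each), accepting exactly when both do.
10 states suffice.
        a   b   c  
>  q0   q0  q1  q2 
   q1   q3  q1  q2 
   q2   q4  q1  q2 
 * q3   q3  q3  q5 
   q4   q0  q1  q6 
 * q5   q7  q3  q5 
   q6   q6  q8  q6 
 * q7   q3  q3  q9 
   q8   q9  q8  q6 
   q9   q9  q9  q9 
(> = start, * = accepting)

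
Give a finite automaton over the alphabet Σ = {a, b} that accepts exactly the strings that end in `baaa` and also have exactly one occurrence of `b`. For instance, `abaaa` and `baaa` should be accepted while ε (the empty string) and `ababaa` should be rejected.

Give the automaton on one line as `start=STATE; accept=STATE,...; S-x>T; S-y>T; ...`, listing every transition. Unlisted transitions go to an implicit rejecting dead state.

start=S0; accept=S6; S0-a>S0; S0-b>S1; S1-a>S2; S1-b>S3; S2-a>S4; S2-b>S3; S3-a>S5; S3-b>S3; S4-a>S6; S4-b>S3; S5-a>S7; S5-b>S3; S6-a>S8; S6-b>S3; S7-a>S9; S7-b>S3; S8-a>S8; S8-b>S3; S9-a>S10; S9-b>S3; S10-a>S10; S10-b>S3

Build one automaton per condition and run them in lockstep. One (5 states) tracks how much of the suffix `baaa` has currently been matched; the other (3 states) tracks the count of `b`s, saturating at 2. Each combined state is a pair, one component from each; accept when both components accept.
An 11-state machine:
          a    b  
>  S0     S0   S1 
   S1     S2   S3 
   S2     S4   S3 
   S3     S5   S3 
   S4     S6   S3 
   S5     S7   S3 
 * S6     S8   S3 
   S7     S9   S3 
   S8     S8   S3 
   S9    S10   S3 
   S10   S10   S3 
(> = start, * = accepting)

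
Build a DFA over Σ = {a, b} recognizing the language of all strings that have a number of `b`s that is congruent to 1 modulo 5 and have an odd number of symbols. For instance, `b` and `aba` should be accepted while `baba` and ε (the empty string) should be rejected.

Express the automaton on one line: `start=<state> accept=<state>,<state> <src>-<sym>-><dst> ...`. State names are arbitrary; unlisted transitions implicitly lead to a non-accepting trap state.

Build one automaton per condition and run them in lockstep. One (5 states) tracks the count of `b`s modulo 5; the other (2 states) tracks the input length modulo 2. Each combined state is a pair, one component from each; accept when both components accept.
A 10-state machine:
        a   b  
>  s0   s1  s2 
   s1   s0  s3 
 * s2   s3  s4 
   s3   s2  s5 
   s4   s5  s6 
   s5   s4  s7 
   s6   s7  s8 
   s7   s6  s9 
   s8   s9  s1 
   s9   s8  s0 
(> = start, * = accepting)

start=s0 accept=s2 s0-a->s1 s0-b->s2 s1-a->s0 s1-b->s3 s2-a->s3 s2-b->s4 s3-a->s2 s3-b->s5 s4-a->s5 s4-b->s6 s5-a->s4 s5-b->s7 s6-a->s7 s6-b->s8 s7-a->s6 s7-b->s9 s8-a->s9 s8-b->s1 s9-a->s8 s9-b->s0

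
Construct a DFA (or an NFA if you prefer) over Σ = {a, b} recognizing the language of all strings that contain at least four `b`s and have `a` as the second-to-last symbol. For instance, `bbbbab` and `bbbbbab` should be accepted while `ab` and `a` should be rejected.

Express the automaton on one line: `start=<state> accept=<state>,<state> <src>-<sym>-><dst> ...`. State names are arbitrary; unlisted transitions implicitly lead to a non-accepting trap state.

start=S0 accept=S16,S19,S20,S22 S0-a->S1 S0-b->S2 S1-a->S3 S1-b->S4 S2-a->S5 S2-b->S6 S3-a->S3 S3-b->S4 S4-a->S5 S4-b->S6 S5-a->S7 S5-b->S8 S6-a->S9 S6-b->S10 S7-a->S7 S7-b->S8 S8-a->S9 S8-b->S10 S9-a->S11 S9-b->S12 S10-a->S13 S10-b->S14 S11-a->S11 S11-b->S12 S12-a->S13 S12-b->S14 S13-a->S15 S13-b->S16 S14-a->S17 S14-b->S18 S15-a->S15 S15-b->S16 S16-a->S17 S16-b->S18 S17-a->S19 S17-b->S20 S18-a->S21 S18-b->S18 S19-a->S19 S19-b->S20 S20-a->S21 S20-b->S18 S21-a->S22 S21-b->S20 S22-a->S22 S22-b->S20

Run two small machines in parallel and take their product. One (6 states) tracks the count of `b`s, saturating at 5; the other (7 states) tracks the last 2 symbols read. Each combined state is a pair, one component from each; accept when both components accept.
With 23 states:
          a    b  
>  S0     S1   S2 
   S1     S3   S4 
   S2     S5   S6 
   S3     S3   S4 
   S4     S5   S6 
   S5     S7   S8 
   S6     S9  S10 
   S7     S7   S8 
   S8     S9  S10 
   S9    S11  S12 
   S10   S13  S14 
   S11   S11  S12 
   S12   S13  S14 
   S13   S15  S16 
   S14   S17  S18 
   S15   S15  S16 
 * S16   S17  S18 
   S17   S19  S20 
   S18   S21  S18 
 * S19   S19  S20 
 * S20   S21  S18 
   S21   S22  S20 
 * S22   S22  S20 
(> = start, * = accepting)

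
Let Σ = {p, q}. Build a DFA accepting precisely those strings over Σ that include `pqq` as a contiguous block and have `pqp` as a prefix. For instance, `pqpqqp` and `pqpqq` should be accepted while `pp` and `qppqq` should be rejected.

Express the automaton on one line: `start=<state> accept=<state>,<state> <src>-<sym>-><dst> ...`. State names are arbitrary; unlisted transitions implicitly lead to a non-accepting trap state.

start=S0 accept=S9 S0-p->S1 S0-q->S2 S1-p->S3 S1-q->S4 S2-p->S3 S2-q->S2 S3-p->S3 S3-q->S5 S4-p->S6 S4-q->S7 S5-p->S3 S5-q->S7 S6-p->S6 S6-q->S8 S7-p->S7 S7-q->S7 S8-p->S6 S8-q->S9 S9-p->S9 S9-q->S9

Run two small machines in parallel and take their product. The first has 4 states tracking whether and how much of `pqq` has been seen; the second has 5 states tracking whether the input so far still matches the prefix `pqp`. A product state is a pair (one from each), accepting exactly when both do.
With 10 states:
        p   q  
>  S0   S1  S2 
   S1   S3  S4 
   S2   S3  S2 
   S3   S3  S5 
   S4   S6  S7 
   S5   S3  S7 
   S6   S6  S8 
   S7   S7  S7 
   S8   S6  S9 
 * S9   S9  S9 
(> = start, * = accepting)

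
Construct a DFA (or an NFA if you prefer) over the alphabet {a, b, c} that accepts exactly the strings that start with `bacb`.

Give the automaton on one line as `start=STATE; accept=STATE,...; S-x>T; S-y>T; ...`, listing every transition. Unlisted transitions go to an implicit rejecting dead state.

start=S0; accept=S4; S0-a>S5; S0-b>S1; S0-c>S5; S1-a>S2; S1-b>S5; S1-c>S5; S2-a>S5; S2-b>S5; S2-c>S3; S3-a>S5; S3-b>S4; S3-c>S5; S4-a>S4; S4-b>S4; S4-c>S4; S5-a>S5; S5-b>S5; S5-c>S5

Walk along `bacb` while the input agrees: from S0 take `b` to S1, and so on. Any deviation drops to the rejecting sink S5. Once S4 is reached the prefix is confirmed and every continuation is accepted.
6 states suffice.
        a   b   c  
>  S0   S5  S1  S5 
   S1   S2  S5  S5 
   S2   S5  S5  S3 
   S3   S5  S4  S5 
 * S4   S4  S4  S4 
   S5   S5  S5  S5 
(> = start, * = accepting)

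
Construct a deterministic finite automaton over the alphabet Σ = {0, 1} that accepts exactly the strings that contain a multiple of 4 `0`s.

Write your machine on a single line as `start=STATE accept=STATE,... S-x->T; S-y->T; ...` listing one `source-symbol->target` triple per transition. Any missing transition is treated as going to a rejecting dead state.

start=q0; accept=q0; q0-0->q1; q0-1->q0; q1-0->q2; q1-1->q1; q2-0->q3; q2-1->q2; q3-0->q0; q3-1->q3

The only thing that matters is how many `0`s have appeared, reduced mod 4. Use one state per residue: q0 for 0, …, q3 for 3. Reading `0` moves to the next residue; anything else stays put. q0 is accepting.
        0   1  
>* q0   q1  q0 
   q1   q2  q1 
   q2   q3  q2 
   q3   q0  q3 
(> = start, * = accepting)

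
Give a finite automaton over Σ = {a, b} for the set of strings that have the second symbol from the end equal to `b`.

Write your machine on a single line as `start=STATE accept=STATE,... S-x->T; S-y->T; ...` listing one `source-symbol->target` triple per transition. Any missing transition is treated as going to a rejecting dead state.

Because acceptance depends on a position counted from the end, the machine has to buffer the most recent 2 symbols. Make each state the string of the last up-to-2 symbols read; on input `x` shift the window left and append `x`. Accept when the buffered window has length 2 and begins with `b`.
        a   b  
>  q0   q1  q2 
   q1   q3  q4 
   q2   q5  q6 
   q3   q3  q4 
   q4   q5  q6 
 * q5   q3  q4 
 * q6   q5  q6 
(> = start, * = accepting)

start=q0; accept=q5,q6; q0-a->q1; q0-b->q2; q1-a->q3; q1-b->q4; q2-a->q5; q2-b->q6; q3-a->q3; q3-b->q4; q4-a->q5; q4-b->q6; q5-a->q3; q5-b->q4; q6-a->q5; q6-b->q6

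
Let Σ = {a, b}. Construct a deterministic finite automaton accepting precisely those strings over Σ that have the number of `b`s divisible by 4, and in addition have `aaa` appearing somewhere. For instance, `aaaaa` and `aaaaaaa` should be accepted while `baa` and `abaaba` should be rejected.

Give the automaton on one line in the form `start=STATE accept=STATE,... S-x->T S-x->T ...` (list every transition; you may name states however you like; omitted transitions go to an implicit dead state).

start=s0 accept=s6 s0-a->s1 s0-b->s2 s1-a->s3 s1-b->s2 s2-a->s4 s2-b->s5 s3-a->s6 s3-b->s2 s4-a->s7 s4-b->s5 s5-a->s8 s5-b->s9 s6-a->s6 s6-b->s10 s7-a->s10 s7-b->s5 s8-a->s11 s8-b->s9 s9-a->s12 s9-b->s0 s10-a->s10 s10-b->s13 s11-a->s13 s11-b->s9 s12-a->s14 s12-b->s0 s13-a->s13 s13-b->s15 s14-a->s15 s14-b->s0 s15-a->s15 s15-b->s6

Build one automaton per condition and run them in lockstep. One (4 states) tracks the count of `b`s modulo 4; the other (4 states) tracks whether and how much of `aaa` has been seen. Each combined state is a pair, one component from each; accept when both components accept.
16 states suffice.
          a    b  
>  s0     s1   s2 
   s1     s3   s2 
   s2     s4   s5 
   s3     s6   s2 
   s4     s7   s5 
   s5     s8   s9 
 * s6     s6  s10 
   s7    s10   s5 
   s8    s11   s9 
   s9    s12   s0 
   s10   s10  s13 
   s11   s13   s9 
   s12   s14   s0 
   s13   s13  s15 
   s14   s15   s0 
   s15   s15   s6 
(> = start, * = accepting)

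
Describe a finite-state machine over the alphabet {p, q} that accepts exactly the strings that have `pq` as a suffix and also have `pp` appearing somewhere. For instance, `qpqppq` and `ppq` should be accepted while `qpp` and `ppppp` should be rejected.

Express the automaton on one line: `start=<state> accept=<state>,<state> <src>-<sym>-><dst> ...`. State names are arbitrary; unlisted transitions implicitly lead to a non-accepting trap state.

Handle the two conditions separately and then intersect. The first has 3 states tracking how much of the suffix `pq` has currently been matched; the second has 3 states tracking whether and how much of `pp` has been seen. A product state is a pair (one from each), accepting exactly when both do. Equivalent product states are then merged.
A 5-state machine:
       p  q 
>  A   B  A 
   B   C  A 
   C   C  D 
 * D   C  E 
   E   C  E 
(> = start, * = accepting)

start=A accept=D A-p->B A-q->A B-p->C B-q->A C-p->C C-q->D D-p->C D-q->E E-p->C E-q->E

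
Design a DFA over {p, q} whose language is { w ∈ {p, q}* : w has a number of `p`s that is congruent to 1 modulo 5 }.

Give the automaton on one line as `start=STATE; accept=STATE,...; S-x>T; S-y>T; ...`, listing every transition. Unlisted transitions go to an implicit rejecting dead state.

Keep the running count of `p`s modulo 5: each `p` advances along the cycle S0 → S1 → S2 → S3 → S4 → S0 while other symbols loop. Accept at S1.
With 5 states:
        p   q  
>  S0   S1  S0 
 * S1   S2  S1 
   S2   S3  S2 
   S3   S4  S3 
   S4   S0  S4 
(> = start, * = accepting)

start=S0; accept=S1; S0-p>S1; S0-q>S0; S1-p>S2; S1-q>S1; S2-p>S3; S2-q>S2; S3-p>S4; S3-q>S3; S4-p>S0; S4-q>S4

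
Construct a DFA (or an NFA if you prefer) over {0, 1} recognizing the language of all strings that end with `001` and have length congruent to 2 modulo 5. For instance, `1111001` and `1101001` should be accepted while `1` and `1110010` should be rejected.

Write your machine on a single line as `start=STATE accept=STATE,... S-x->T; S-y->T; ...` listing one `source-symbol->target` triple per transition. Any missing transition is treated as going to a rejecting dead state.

start=A; accept=T; A-0->B; A-1->C; B-0->D; B-1->E; C-0->F; C-1->E; D-0->G; D-1->H; E-0->I; E-1->J; F-0->G; F-1->J; G-0->K; G-1->L; H-0->M; H-1->N; I-0->K; I-1->N; J-0->M; J-1->N; K-0->O; K-1->P; L-0->Q; L-1->A; M-0->O; M-1->A; N-0->Q; N-1->A; O-0->R; O-1->S; P-0->B; P-1->C; Q-0->R; Q-1->C; R-0->D; R-1->T; S-0->F; S-1->E; T-0->I; T-1->J

Handle the two conditions separately and then intersect. The first has 4 states tracking how much of the suffix `001` has currently been matched; the second has 5 states tracking the input length modulo 5. A product state is a pair (one from each), accepting exactly when both do.
20 states suffice.
       0  1 
>  A   B  C 
   B   D  E 
   C   F  E 
   D   G  H 
   E   I  J 
   F   G  J 
   G   K  L 
   H   M  N 
   I   K  N 
   J   M  N 
   K   O  P 
   L   Q  A 
   M   O  A 
   N   Q  A 
   O   R  S 
   P   B  C 
   Q   R  C 
   R   D  T 
   S   F  E 
 * T   I  J 
(> = start, * = accepting)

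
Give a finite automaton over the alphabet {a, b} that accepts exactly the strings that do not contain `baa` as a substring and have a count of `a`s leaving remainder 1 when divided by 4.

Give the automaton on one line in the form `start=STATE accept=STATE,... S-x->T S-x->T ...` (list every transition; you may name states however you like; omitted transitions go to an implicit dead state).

start=q0 accept=q1,q4,q5 q0-a->q1 q0-b->q2 q1-a->q3 q1-b->q4 q2-a->q5 q2-b->q2 q3-a->q6 q3-b->q7 q4-a->q8 q4-b->q4 q5-a->q9 q5-b->q4 q6-a->q0 q6-b->q10 q7-a->q11 q7-b->q7 q8-a->q12 q8-b->q7 q9-a->q12 q9-b->q9 q10-a->q13 q10-b->q10 q11-a->q14 q11-b->q10 q12-a->q14 q12-b->q12 q13-a->q15 q13-b->q2 q14-a->q15 q14-b->q14 q15-a->q9 q15-b->q15

Build one automaton per condition and run them in lockstep. The first has 4 states tracking partial matches of the forbidden pattern `baa`; the second has 4 states tracking the count of `a`s modulo 4. A product state is a pair (one from each), accepting exactly when both do.
A 16-state machine:
          a    b  
>  q0     q1   q2 
 * q1     q3   q4 
   q2     q5   q2 
   q3     q6   q7 
 * q4     q8   q4 
 * q5     q9   q4 
   q6     q0  q10 
   q7    q11   q7 
   q8    q12   q7 
   q9    q12   q9 
   q10   q13  q10 
   q11   q14  q10 
   q12   q14  q12 
   q13   q15   q2 
   q14   q15  q14 
   q15    q9  q15 
(> = start, * = accepting)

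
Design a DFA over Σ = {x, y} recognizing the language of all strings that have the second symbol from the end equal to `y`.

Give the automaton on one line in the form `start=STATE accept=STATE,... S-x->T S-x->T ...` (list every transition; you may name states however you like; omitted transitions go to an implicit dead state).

Because acceptance depends on a position counted from the end, the machine has to buffer the most recent 2 symbols. Make each state the string of the last up-to-2 symbols read; on input `x` shift the window left and append `x`. Accept when the buffered window has length 2 and begins with `y`.
        x   y  
>  s0   s1  s2 
   s1   s3  s4 
   s2   s5  s6 
   s3   s3  s4 
   s4   s5  s6 
 * s5   s3  s4 
 * s6   s5  s6 
(> = start, * = accepting)

start=s0 accept=s5,s6 s0-x->s1 s0-y->s2 s1-x->s3 s1-y->s4 s2-x->s5 s2-y->s6 s3-x->s3 s3-y->s4 s4-x->s5 s4-y->s6 s5-x->s3 s5-y->s4 s6-x->s5 s6-y->s6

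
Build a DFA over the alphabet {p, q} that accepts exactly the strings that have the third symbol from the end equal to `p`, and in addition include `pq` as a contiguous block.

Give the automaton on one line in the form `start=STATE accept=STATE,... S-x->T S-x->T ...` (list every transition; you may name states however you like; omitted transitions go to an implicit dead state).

Build one automaton per condition and run them in lockstep. The first has 15 states tracking the last 3 symbols read; the second has 3 states tracking whether and how much of `pq` has been seen. A product state is a pair (one from each), accepting exactly when both do. After merging equivalent states the machine shrinks.
11 states suffice.
       p  q 
>  A   B  A 
   B   C  D 
   C   C  E 
   D   F  G 
 * E   F  G 
 * F   H  D 
 * G   I  J 
   H   K  E 
   I   H  D 
   J   I  J 
 * K   K  E 
(> = start, * = accepting)

start=A accept=E,F,G,K A-p->B A-q->A B-p->C B-q->D C-p->C C-q->E D-p->F D-q->G E-p->F E-q->G F-p->H F-q->D G-p->I G-q->J H-p->K H-q->E I-p->H I-q->D J-p->I J-q->J K-p->K K-q->E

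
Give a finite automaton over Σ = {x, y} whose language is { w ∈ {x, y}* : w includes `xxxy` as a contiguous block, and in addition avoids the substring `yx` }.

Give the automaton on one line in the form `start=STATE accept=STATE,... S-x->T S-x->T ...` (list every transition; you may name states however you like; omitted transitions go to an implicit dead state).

start=q0 accept=q8 q0-x->q1 q0-y->q2 q1-x->q3 q1-y->q2 q2-x->q4 q2-y->q2 q3-x->q5 q3-y->q2 q4-x->q6 q4-y->q7 q5-x->q5 q5-y->q8 q6-x->q9 q6-y->q7 q7-x->q4 q7-y->q7 q8-x->q10 q8-y->q8 q9-x->q9 q9-y->q10 q10-x->q10 q10-y->q10

Run two small machines in parallel and take their product. One (5 states) tracks whether and how much of `xxxy` has been seen; the other (3 states) tracks partial matches of the forbidden pattern `yx`. Each combined state is a pair, one component from each; accept when both components accept.
11 states suffice.
          x    y  
>  q0     q1   q2 
   q1     q3   q2 
   q2     q4   q2 
   q3     q5   q2 
   q4     q6   q7 
   q5     q5   q8 
   q6     q9   q7 
   q7     q4   q7 
 * q8    q10   q8 
   q9     q9  q10 
   q10   q10  q10 
(> = start, * = accepting)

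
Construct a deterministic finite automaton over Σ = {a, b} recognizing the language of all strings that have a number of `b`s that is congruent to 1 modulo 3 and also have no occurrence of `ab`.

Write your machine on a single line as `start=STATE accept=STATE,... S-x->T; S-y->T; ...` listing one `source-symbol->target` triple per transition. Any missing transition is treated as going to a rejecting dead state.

start=q0; accept=q2,q3; q0-a->q1; q0-b->q2; q1-a->q1; q1-b->q1; q2-a->q3; q2-b->q4; q3-a->q3; q3-b->q1; q4-a->q1; q4-b->q0

Run two small machines in parallel and take their product. The first has 3 states tracking the count of `b`s modulo 3; the second has 3 states tracking partial matches of the forbidden pattern `ab`. A product state is a pair (one from each), accepting exactly when both do. Minimizing collapses redundant product states.
5 states suffice.
        a   b  
>  q0   q1  q2 
   q1   q1  q1 
 * q2   q3  q4 
 * q3   q3  q1 
   q4   q1  q0 
(> = start, * = accepting)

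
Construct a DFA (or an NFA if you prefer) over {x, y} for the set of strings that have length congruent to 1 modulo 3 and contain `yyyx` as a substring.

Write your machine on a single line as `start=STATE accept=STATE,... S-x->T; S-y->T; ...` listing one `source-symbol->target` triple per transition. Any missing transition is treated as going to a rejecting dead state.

start=A; accept=L; A-x->B; A-y->C; B-x->D; B-y->E; C-x->D; C-y->F; D-x->A; D-y->G; E-x->A; E-y->H; F-x->A; F-y->I; G-x->B; G-y->J; H-x->B; H-y->K; I-x->L; I-y->K; J-x->D; J-y->M; K-x->N; K-y->M; L-x->N; L-y->N; M-x->O; M-y->I; N-x->O; N-y->O; O-x->L; O-y->L

Handle the two conditions separately and then intersect. One (3 states) tracks the input length modulo 3; the other (5 states) tracks whether and how much of `yyyx` has been seen. Each combined state is a pair, one component from each; accept when both components accept.
A 15-state machine:
       x  y 
>  A   B  C 
   B   D  E 
   C   D  F 
   D   A  G 
   E   A  H 
   F   A  I 
   G   B  J 
   H   B  K 
   I   L  K 
   J   D  M 
   K   N  M 
 * L   N  N 
   M   O  I 
   N   O  O 
   O   L  L 
(> = start, * = accepting)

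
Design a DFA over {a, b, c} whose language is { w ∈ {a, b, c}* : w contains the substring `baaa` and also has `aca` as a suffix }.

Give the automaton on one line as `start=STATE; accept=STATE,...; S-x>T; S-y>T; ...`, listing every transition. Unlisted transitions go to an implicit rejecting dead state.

start=q0; accept=q7; q0-a>q0; q0-b>q1; q0-c>q0; q1-a>q2; q1-b>q1; q1-c>q0; q2-a>q3; q2-b>q1; q2-c>q0; q3-a>q4; q3-b>q1; q3-c>q0; q4-a>q4; q4-b>q5; q4-c>q6; q5-a>q4; q5-b>q5; q5-c>q5; q6-a>q7; q6-b>q5; q6-c>q5; q7-a>q4; q7-b>q5; q7-c>q6

Run two small machines in parallel and take their product. The first has 5 states tracking whether and how much of `baaa` has been seen; the second has 4 states tracking how much of the suffix `aca` has currently been matched. A product state is a pair (one from each), accepting exactly when both do. Equivalent product states are then merged.
8 states suffice.
        a   b   c  
>  q0   q0  q1  q0 
   q1   q2  q1  q0 
   q2   q3  q1  q0 
   q3   q4  q1  q0 
   q4   q4  q5  q6 
   q5   q4  q5  q5 
   q6   q7  q5  q5 
 * q7   q4  q5  q6 
(> = start, * = accepting)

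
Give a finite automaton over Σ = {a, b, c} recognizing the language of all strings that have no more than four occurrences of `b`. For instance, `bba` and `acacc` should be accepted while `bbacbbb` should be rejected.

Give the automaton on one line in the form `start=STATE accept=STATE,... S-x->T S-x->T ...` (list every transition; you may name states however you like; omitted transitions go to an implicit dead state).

Only the number of `b`s matters, and only up to 5. Make a chain q0 → q1 → q2 → q3 → q4 → q5 advanced by each `b` (with q5 absorbing); every other symbol self-loops. The accepting set is {q0, q1, q2, q3, q4}.
With 6 states:
        a   b   c  
>* q0   q0  q1  q0 
 * q1   q1  q2  q1 
 * q2   q2  q3  q2 
 * q3   q3  q4  q3 
 * q4   q4  q5  q4 
   q5   q5  q5  q5 
(> = start, * = accepting)

start=q0 accept=q0,q1,q2,q3,q4 q0-a->q0 q0-b->q1 q0-c->q0 q1-a->q1 q1-b->q2 q1-c->q1 q2-a->q2 q2-b->q3 q2-c->q2 q3-a->q3 q3-b->q4 q3-c->q3 q4-a->q4 q4-b->q5 q4-c->q4 q5-a->q5 q5-b->q5 q5-c->q5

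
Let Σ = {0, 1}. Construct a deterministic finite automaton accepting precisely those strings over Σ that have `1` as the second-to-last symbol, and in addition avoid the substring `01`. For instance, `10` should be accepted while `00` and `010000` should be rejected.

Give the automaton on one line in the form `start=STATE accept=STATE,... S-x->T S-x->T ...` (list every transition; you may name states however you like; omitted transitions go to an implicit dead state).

Handle the two conditions separately and then intersect. The first has 7 states tracking the last 2 symbols read; the second has 3 states tracking partial matches of the forbidden pattern `01`. A product state is a pair (one from each), accepting exactly when both do. After merging equivalent states the machine shrinks.
With 5 states:
        0   1  
>  s0   s1  s2 
   s1   s1  s1 
   s2   s3  s4 
 * s3   s1  s1 
 * s4   s3  s4 
(> = start, * = accepting)

start=s0 accept=s3,s4 s0-0->s1 s0-1->s2 s1-0->s1 s1-1->s1 s2-0->s3 s2-1->s4 s3-0->s1 s3-1->s1 s4-0->s3 s4-1->s4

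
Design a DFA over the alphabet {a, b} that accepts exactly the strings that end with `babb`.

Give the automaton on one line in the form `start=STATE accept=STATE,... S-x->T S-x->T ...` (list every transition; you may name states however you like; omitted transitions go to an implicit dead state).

Let each state record the length of the longest suffix of the input read so far that is also a prefix of `babb`. q1 means the last symbol is `b`; q2 means the last 2 symbols are `ba`; q3 means the last 3 symbols are `bab`; q4 means the last 4 symbols are `babb`. Accept only at q4, where the string currently ends in `babb`.
With 5 states:
        a   b  
>  q0   q0  q1 
   q1   q2  q1 
   q2   q0  q3 
   q3   q2  q4 
 * q4   q2  q1 
(> = start, * = accepting)

start=q0 accept=q4 q0-a->q0 q0-b->q1 q1-a->q2 q1-b->q1 q2-a->q0 q2-b->q3 q3-a->q2 q3-b->q4 q4-a->q2 q4-b->q1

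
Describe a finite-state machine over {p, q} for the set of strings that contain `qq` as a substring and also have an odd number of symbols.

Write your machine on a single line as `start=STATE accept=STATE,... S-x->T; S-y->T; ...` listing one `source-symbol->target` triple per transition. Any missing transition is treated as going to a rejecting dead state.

Run two small machines in parallel and take their product. One (3 states) tracks whether and how much of `qq` has been seen; the other (2 states) tracks the input length modulo 2. Each combined state is a pair, one component from each; accept when both components accept.
A 6-state machine:
        p   q  
>  s0   s1  s2 
   s1   s0  s3 
   s2   s0  s4 
   s3   s1  s5 
   s4   s5  s5 
 * s5   s4  s4 
(> = start, * = accepting)

start=s0; accept=s5; s0-p->s1; s0-q->s2; s1-p->s0; s1-q->s3; s2-p->s0; s2-q->s4; s3-p->s1; s3-q->s5; s4-p->s5; s4-q->s5; s5-p->s4; s5-q->s4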